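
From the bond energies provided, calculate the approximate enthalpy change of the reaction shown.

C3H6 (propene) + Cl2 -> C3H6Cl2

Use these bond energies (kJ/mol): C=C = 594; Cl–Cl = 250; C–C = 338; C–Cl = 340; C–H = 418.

ΔH ≈ −174 kJ

Bonds broken (reactants):
  C–C: 1 × 338 = 338
  C–H: 6 × 418 = 2508
  C=C: 1 × 594 = 594
  Cl–Cl: 1 × 250 = 250
  Σ(broken) = 3690 kJ
Bonds formed (products):
  C–C: 2 × 338 = 676
  C–Cl: 2 × 340 = 680
  C–H: 6 × 418 = 2508
  Σ(formed) = 3864 kJ
ΔH = Σ(broken) − Σ(formed) = 3690 − 3864 = −174 kJ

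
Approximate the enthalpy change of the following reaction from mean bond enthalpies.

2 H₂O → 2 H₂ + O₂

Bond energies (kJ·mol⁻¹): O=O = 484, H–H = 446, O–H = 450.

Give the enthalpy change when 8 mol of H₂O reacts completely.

Bonds broken (reactants):
  O–H: 4 × 450 = 1800
  Σ(broken) = 1800 kJ
Bonds formed (products):
  H–H: 2 × 446 = 892
  O=O: 1 × 484 = 484
  Σ(formed) = 1376 kJ
ΔH = Σ(broken) − Σ(formed) = 1800 − 1376 = +424 kJ
For 4× the reaction as written: 4 × (+424) = +1696 kJ

ΔH = +1696 kJ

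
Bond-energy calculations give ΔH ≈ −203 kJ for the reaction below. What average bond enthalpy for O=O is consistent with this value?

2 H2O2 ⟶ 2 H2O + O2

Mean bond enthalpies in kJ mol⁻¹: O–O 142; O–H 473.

D(O=O) ≈ 487 kJ/mol

Let D be the O=O bond energy.
Σ(broken) = 4×473 + 2×142 = 2176
Σ(formed) = 4×473 + 1×D = 1892 + D
ΔH = Σ(broken) − Σ(formed) = (2176) − (1892 + D) = +284 − D
Setting this equal to −203 kJ gives D = 487 kJ/mol.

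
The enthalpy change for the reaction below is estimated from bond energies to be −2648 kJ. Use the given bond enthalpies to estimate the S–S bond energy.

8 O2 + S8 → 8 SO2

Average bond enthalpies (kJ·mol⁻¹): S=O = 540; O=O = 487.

Let D be the S–S bond energy.
Σ(broken) = 8×487 + 8×D = 3896 + 8D
Σ(formed) = 16×540 = 8640
ΔH = Σ(broken) − Σ(formed) = (3896 + 8D) − (8640) = −4744 + 8D
Setting this equal to −2648 kJ gives 8D = 2096, so D = 262 kJ/mol.

D(S–S) ≈ 262 kJ/mol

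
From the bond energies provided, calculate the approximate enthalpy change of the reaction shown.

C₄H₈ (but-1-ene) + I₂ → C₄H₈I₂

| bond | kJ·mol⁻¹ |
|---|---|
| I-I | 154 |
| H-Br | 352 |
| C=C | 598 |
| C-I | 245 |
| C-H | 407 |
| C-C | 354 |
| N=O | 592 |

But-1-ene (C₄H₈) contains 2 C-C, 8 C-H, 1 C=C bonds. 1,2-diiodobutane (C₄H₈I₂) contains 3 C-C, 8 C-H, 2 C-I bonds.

ΔH ≈ −92 kJ

Bonds broken (reactants):
  C-C: 2 × 354 = 708
  C-H: 8 × 407 = 3256
  C=C: 1 × 598 = 598
  I-I: 1 × 154 = 154
  Σ(broken) = 4716 kJ
Bonds formed (products):
  C-C: 3 × 354 = 1062
  C-H: 8 × 407 = 3256
  C-I: 2 × 245 = 490
  Σ(formed) = 4808 kJ
ΔH = Σ(broken) − Σ(formed) = 4716 − 4808 = −92 kJ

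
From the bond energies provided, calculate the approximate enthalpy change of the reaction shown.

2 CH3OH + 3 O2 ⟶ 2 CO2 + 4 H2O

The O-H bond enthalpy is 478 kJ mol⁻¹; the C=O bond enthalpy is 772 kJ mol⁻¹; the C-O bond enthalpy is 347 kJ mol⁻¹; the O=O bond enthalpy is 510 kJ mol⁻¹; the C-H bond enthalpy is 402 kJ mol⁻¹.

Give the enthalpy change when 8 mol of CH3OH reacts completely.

ΔH = −5280 kJ

Bonds broken (reactants):
  C-H: 6 × 402 = 2412
  C-O: 2 × 347 = 694
  O-H: 2 × 478 = 956
  O=O: 3 × 510 = 1530
  Σ(broken) = 5592 kJ
Bonds formed (products):
  C=O: 4 × 772 = 3088
  O-H: 8 × 478 = 3824
  Σ(formed) = 6912 kJ
ΔH = Σ(broken) − Σ(formed) = 5592 − 6912 = −1320 kJ
For 4× the reaction as written: 4 × (−1320) = −5280 kJ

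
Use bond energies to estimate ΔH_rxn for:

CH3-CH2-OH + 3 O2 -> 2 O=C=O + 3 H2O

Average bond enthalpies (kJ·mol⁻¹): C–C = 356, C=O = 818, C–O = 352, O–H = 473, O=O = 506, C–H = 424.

Bonds broken (reactants):
  C–C: 1 × 356 = 356
  C–H: 5 × 424 = 2120
  C–O: 1 × 352 = 352
  O–H: 1 × 473 = 473
  O=O: 3 × 506 = 1518
  Σ(broken) = 4819 kJ
Bonds formed (products):
  C=O: 4 × 818 = 3272
  O–H: 6 × 473 = 2838
  Σ(formed) = 6110 kJ
ΔH = Σ(broken) − Σ(formed) = 4819 − 6110 = −1291 kJ

ΔH ≈ −1291 kJ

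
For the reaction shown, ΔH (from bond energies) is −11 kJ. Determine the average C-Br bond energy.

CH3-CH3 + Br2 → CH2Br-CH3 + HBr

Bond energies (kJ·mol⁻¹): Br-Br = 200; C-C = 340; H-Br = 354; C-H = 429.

D(C-Br) ≈ 286 kJ/mol

Let D be the C-Br bond energy.
Σ(broken) = 1×200 + 1×340 + 6×429 = 3114
Σ(formed) = 1×D + 1×340 + 5×429 + 1×354 = 2839 + D
ΔH = Σ(broken) − Σ(formed) = (3114) − (2839 + D) = +275 − D
Setting this equal to −11 kJ gives D = 286 kJ/mol.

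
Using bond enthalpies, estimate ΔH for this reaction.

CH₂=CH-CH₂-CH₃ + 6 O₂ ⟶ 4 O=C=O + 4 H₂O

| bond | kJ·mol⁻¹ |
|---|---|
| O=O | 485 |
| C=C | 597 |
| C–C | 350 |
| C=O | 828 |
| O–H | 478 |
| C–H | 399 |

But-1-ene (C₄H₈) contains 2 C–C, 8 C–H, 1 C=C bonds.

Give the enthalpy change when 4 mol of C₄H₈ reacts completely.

ΔH = −12196 kJ

Bonds broken (reactants):
  C–C: 2 × 350 = 700
  C–H: 8 × 399 = 3192
  C=C: 1 × 597 = 597
  O=O: 6 × 485 = 2910
  Σ(broken) = 7399 kJ
Bonds formed (products):
  C=O: 8 × 828 = 6624
  O–H: 8 × 478 = 3824
  Σ(formed) = 10448 kJ
ΔH = Σ(broken) − Σ(formed) = 7399 − 10448 = −3049 kJ
For 4× the reaction as written: 4 × (−3049) = −12196 kJ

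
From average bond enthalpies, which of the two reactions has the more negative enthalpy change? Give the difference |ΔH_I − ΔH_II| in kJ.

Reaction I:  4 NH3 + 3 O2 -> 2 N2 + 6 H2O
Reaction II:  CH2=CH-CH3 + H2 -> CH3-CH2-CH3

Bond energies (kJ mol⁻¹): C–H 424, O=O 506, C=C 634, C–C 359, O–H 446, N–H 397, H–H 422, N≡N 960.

Reaction I:
  Bonds broken (reactants):
    N–H: 12 × 397 = 4764
    O=O: 3 × 506 = 1518
    Σ(broken) = 6282 kJ
  Bonds formed (products):
    N≡N: 2 × 960 = 1920
    O–H: 12 × 446 = 5352
    Σ(formed) = 7272 kJ
  ΔH_I = 6282 − 7272 = −990 kJ
Reaction II:
  Bonds broken (reactants):
    C–C: 1 × 359 = 359
    C–H: 6 × 424 = 2544
    C=C: 1 × 634 = 634
    H–H: 1 × 422 = 422
    Σ(broken) = 3959 kJ
  Bonds formed (products):
    C–C: 2 × 359 = 718
    C–H: 8 × 424 = 3392
    Σ(formed) = 4110 kJ
  ΔH_II = 3959 − 4110 = −151 kJ
ΔH_I − ΔH_II = −839 kJ, so reaction I has the more negative ΔH; |ΔH_I − ΔH_II| = 839 kJ.

Reaction I, by 839 kJ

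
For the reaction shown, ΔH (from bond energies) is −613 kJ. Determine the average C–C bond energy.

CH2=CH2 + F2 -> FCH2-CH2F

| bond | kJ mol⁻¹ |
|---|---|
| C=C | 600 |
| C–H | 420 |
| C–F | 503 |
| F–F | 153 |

D(C–C) ≈ 360 kJ/mol

Let D be the C–C bond energy.
Σ(broken) = 4×420 + 1×600 + 1×153 = 2433
Σ(formed) = 1×D + 2×503 + 4×420 = 2686 + D
ΔH = Σ(broken) − Σ(formed) = (2433) − (2686 + D) = −253 − D
Setting this equal to −613 kJ gives D = 360 kJ/mol.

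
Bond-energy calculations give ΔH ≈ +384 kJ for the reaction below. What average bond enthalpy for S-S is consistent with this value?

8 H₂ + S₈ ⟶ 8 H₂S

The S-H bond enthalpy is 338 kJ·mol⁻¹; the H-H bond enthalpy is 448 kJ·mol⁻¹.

D(S-S) ≈ 276 kJ/mol

Let D be the S-S bond energy.
Σ(broken) = 8×448 + 8×D = 3584 + 8D
Σ(formed) = 16×338 = 5408
ΔH = Σ(broken) − Σ(formed) = (3584 + 8D) − (5408) = −1824 + 8D
Setting this equal to +384 kJ gives 8D = 2208, so D = 276 kJ/mol.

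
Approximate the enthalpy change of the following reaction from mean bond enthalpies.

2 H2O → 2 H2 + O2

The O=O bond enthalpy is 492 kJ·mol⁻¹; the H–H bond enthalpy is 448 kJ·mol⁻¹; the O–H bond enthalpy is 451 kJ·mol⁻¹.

Bonds broken (reactants):
  O–H: 4 × 451 = 1804
  Σ(broken) = 1804 kJ
Bonds formed (products):
  H–H: 2 × 448 = 896
  O=O: 1 × 492 = 492
  Σ(formed) = 1388 kJ
ΔH = Σ(broken) − Σ(formed) = 1804 − 1388 = +416 kJ

ΔH ≈ +416 kJ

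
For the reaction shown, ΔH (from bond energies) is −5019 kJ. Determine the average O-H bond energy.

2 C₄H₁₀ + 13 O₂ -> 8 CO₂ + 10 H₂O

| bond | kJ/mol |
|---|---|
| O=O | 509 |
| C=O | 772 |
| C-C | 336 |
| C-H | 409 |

D(O-H) ≈ 474 kJ/mol

Let D be the O-H bond energy.
Σ(broken) = 6×336 + 20×409 + 13×509 = 16813
Σ(formed) = 16×772 + 20×D = 12352 + 20D
ΔH = Σ(broken) − Σ(formed) = (16813) − (12352 + 20D) = +4461 − 20D
Setting this equal to −5019 kJ gives 20D = 9480, so D = 474 kJ/mol.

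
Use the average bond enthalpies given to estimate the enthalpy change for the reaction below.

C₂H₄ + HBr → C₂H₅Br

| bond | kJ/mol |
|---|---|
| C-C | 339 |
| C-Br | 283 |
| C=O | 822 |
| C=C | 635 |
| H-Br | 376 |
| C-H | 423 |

Bonds broken (reactants):
  C-H: 4 × 423 = 1692
  C=C: 1 × 635 = 635
  H-Br: 1 × 376 = 376
  Σ(broken) = 2703 kJ
Bonds formed (products):
  C-Br: 1 × 283 = 283
  C-C: 1 × 339 = 339
  C-H: 5 × 423 = 2115
  Σ(formed) = 2737 kJ
ΔH = Σ(broken) − Σ(formed) = 2703 − 2737 = −34 kJ

ΔH ≈ −34 kJ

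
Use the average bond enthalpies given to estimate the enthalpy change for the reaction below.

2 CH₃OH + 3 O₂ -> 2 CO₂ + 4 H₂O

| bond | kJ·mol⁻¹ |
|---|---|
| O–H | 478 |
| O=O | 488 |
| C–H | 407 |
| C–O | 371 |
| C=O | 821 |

ΔH ≈ −1504 kJ

Bonds broken (reactants):
  C–H: 6 × 407 = 2442
  C–O: 2 × 371 = 742
  O–H: 2 × 478 = 956
  O=O: 3 × 488 = 1464
  Σ(broken) = 5604 kJ
Bonds formed (products):
  C=O: 4 × 821 = 3284
  O–H: 8 × 478 = 3824
  Σ(formed) = 7108 kJ
ΔH = Σ(broken) − Σ(formed) = 5604 − 7108 = −1504 kJ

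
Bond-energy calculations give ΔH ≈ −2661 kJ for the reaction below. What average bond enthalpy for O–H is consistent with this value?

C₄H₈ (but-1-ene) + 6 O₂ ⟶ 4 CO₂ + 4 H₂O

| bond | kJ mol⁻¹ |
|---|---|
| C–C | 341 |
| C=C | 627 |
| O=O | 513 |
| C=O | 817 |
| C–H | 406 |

D(O–H) ≈ 470 kJ/mol

Let D be the O–H bond energy.
Σ(broken) = 2×341 + 8×406 + 1×627 + 6×513 = 7635
Σ(formed) = 8×817 + 8×D = 6536 + 8D
ΔH = Σ(broken) − Σ(formed) = (7635) − (6536 + 8D) = +1099 − 8D
Setting this equal to −2661 kJ gives 8D = 3760, so D = 470 kJ/mol.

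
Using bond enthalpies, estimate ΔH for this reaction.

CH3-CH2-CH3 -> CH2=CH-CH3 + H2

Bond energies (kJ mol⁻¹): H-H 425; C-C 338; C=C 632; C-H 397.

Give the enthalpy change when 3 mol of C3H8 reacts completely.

ΔH = +225 kJ

Bonds broken (reactants):
  C-C: 2 × 338 = 676
  C-H: 8 × 397 = 3176
  Σ(broken) = 3852 kJ
Bonds formed (products):
  C-C: 1 × 338 = 338
  C-H: 6 × 397 = 2382
  C=C: 1 × 632 = 632
  H-H: 1 × 425 = 425
  Σ(formed) = 3777 kJ
ΔH = Σ(broken) − Σ(formed) = 3852 − 3777 = +75 kJ
For 3× the reaction as written: 3 × (+75) = +225 kJ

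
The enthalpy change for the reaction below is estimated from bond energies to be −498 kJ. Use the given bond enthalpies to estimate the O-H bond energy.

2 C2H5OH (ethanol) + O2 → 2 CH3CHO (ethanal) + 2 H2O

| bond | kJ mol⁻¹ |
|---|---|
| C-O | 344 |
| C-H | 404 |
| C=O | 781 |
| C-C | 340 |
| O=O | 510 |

D(O-H) ≈ 471 kJ/mol

Let D be the O-H bond energy.
Σ(broken) = 2×340 + 10×404 + 2×344 + 2×D + 1×510 = 5918 + 2D
Σ(formed) = 2×340 + 8×404 + 2×781 + 4×D = 5474 + 4D
ΔH = Σ(broken) − Σ(formed) = (5918 + 2D) − (5474 + 4D) = +444 − 2D
Setting this equal to −498 kJ gives 2D = 942, so D = 471 kJ/mol.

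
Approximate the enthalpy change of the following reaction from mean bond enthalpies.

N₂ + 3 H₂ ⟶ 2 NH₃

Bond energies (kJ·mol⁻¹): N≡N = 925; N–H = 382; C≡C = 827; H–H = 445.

Bonds broken (reactants):
  H–H: 3 × 445 = 1335
  N≡N: 1 × 925 = 925
  Σ(broken) = 2260 kJ
Bonds formed (products):
  N–H: 6 × 382 = 2292
  Σ(formed) = 2292 kJ
ΔH = Σ(broken) − Σ(formed) = 2260 − 2292 = −32 kJ

ΔH ≈ −32 kJ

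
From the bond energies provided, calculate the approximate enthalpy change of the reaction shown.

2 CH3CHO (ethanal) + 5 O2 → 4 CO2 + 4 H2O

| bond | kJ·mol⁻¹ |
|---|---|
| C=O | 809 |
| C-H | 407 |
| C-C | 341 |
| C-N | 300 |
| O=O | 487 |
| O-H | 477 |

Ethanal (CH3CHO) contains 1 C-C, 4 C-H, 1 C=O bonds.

Bonds broken (reactants):
  C-C: 2 × 341 = 682
  C-H: 8 × 407 = 3256
  C=O: 2 × 809 = 1618
  O=O: 5 × 487 = 2435
  Σ(broken) = 7991 kJ
Bonds formed (products):
  C=O: 8 × 809 = 6472
  O-H: 8 × 477 = 3816
  Σ(formed) = 10288 kJ
ΔH = Σ(broken) − Σ(formed) = 7991 − 10288 = −2297 kJ

ΔH ≈ −2297 kJ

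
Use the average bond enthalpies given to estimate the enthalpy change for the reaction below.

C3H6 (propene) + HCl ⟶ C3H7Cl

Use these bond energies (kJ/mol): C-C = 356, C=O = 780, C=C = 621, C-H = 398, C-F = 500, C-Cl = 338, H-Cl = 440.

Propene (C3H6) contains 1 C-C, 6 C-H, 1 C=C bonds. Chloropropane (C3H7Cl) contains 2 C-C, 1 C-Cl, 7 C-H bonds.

Bonds broken (reactants):
  C-C: 1 × 356 = 356
  C-H: 6 × 398 = 2388
  C=C: 1 × 621 = 621
  H-Cl: 1 × 440 = 440
  Σ(broken) = 3805 kJ
Bonds formed (products):
  C-C: 2 × 356 = 712
  C-Cl: 1 × 338 = 338
  C-H: 7 × 398 = 2786
  Σ(formed) = 3836 kJ
ΔH = Σ(broken) − Σ(formed) = 3805 − 3836 = −31 kJ

ΔH ≈ −31 kJ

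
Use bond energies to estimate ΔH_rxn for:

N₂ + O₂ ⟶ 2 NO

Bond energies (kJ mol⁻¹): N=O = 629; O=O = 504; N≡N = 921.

ΔH ≈ +167 kJ

Bonds broken (reactants):
  N≡N: 1 × 921 = 921
  O=O: 1 × 504 = 504
  Σ(broken) = 1425 kJ
Bonds formed (products):
  N=O: 2 × 629 = 1258
  Σ(formed) = 1258 kJ
ΔH = Σ(broken) − Σ(formed) = 1425 − 1258 = +167 kJ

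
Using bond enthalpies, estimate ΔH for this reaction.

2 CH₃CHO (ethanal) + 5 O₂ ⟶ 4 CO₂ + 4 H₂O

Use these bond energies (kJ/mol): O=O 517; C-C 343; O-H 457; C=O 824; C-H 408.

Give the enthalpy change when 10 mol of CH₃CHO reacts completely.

Bonds broken (reactants):
  C-C: 2 × 343 = 686
  C-H: 8 × 408 = 3264
  C=O: 2 × 824 = 1648
  O=O: 5 × 517 = 2585
  Σ(broken) = 8183 kJ
Bonds formed (products):
  C=O: 8 × 824 = 6592
  O-H: 8 × 457 = 3656
  Σ(formed) = 10248 kJ
ΔH = Σ(broken) − Σ(formed) = 8183 − 10248 = −2065 kJ
For 5× the reaction as written: 5 × (−2065) = −10325 kJ

ΔH = −10325 kJ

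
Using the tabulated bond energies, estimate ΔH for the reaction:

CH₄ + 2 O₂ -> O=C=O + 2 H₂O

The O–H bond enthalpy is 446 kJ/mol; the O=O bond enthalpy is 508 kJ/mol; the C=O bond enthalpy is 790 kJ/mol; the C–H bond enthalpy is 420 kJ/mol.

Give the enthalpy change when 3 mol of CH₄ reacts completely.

Bonds broken (reactants):
  C–H: 4 × 420 = 1680
  O=O: 2 × 508 = 1016
  Σ(broken) = 2696 kJ
Bonds formed (products):
  C=O: 2 × 790 = 1580
  O–H: 4 × 446 = 1784
  Σ(formed) = 3364 kJ
ΔH = Σ(broken) − Σ(formed) = 2696 − 3364 = −668 kJ
For 3× the reaction as written: 3 × (−668) = −2004 kJ

ΔH = −2004 kJ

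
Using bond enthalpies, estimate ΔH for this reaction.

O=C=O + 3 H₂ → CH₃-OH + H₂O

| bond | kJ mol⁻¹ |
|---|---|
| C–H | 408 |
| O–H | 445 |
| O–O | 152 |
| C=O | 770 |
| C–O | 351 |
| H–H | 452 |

Bonds broken (reactants):
  C=O: 2 × 770 = 1540
  H–H: 3 × 452 = 1356
  Σ(broken) = 2896 kJ
Bonds formed (products):
  C–H: 3 × 408 = 1224
  C–O: 1 × 351 = 351
  O–H: 3 × 445 = 1335
  Σ(formed) = 2910 kJ
ΔH = Σ(broken) − Σ(formed) = 2896 − 2910 = −14 kJ

ΔH ≈ −14 kJ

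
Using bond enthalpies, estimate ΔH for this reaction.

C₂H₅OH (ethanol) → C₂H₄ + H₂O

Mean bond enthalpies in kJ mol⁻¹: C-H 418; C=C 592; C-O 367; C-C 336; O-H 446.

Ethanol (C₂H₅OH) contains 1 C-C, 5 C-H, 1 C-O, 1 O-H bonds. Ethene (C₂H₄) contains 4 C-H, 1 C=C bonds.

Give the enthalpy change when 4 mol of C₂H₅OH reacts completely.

Bonds broken (reactants):
  C-C: 1 × 336 = 336
  C-H: 5 × 418 = 2090
  C-O: 1 × 367 = 367
  O-H: 1 × 446 = 446
  Σ(broken) = 3239 kJ
Bonds formed (products):
  C-H: 4 × 418 = 1672
  C=C: 1 × 592 = 592
  O-H: 2 × 446 = 892
  Σ(formed) = 3156 kJ
ΔH = Σ(broken) − Σ(formed) = 3239 − 3156 = +83 kJ
For 4× the reaction as written: 4 × (+83) = +332 kJ

ΔH = +332 kJ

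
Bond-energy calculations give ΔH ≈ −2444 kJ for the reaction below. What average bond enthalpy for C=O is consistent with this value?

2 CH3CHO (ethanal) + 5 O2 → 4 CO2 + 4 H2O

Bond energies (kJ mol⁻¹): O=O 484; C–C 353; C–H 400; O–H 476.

D(C=O) ≈ 827 kJ/mol

Let D be the C=O bond energy.
Σ(broken) = 2×353 + 8×400 + 2×D + 5×484 = 6326 + 2D
Σ(formed) = 8×D + 8×476 = 3808 + 8D
ΔH = Σ(broken) − Σ(formed) = (6326 + 2D) − (3808 + 8D) = +2518 − 6D
Setting this equal to −2444 kJ gives 6D = 4962, so D = 827 kJ/mol.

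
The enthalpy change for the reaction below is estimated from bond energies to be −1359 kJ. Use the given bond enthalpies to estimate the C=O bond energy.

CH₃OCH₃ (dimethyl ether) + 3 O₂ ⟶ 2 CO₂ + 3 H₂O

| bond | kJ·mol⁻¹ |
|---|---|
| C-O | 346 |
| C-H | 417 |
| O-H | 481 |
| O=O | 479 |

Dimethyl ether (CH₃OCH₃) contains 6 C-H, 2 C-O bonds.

Let D be the C=O bond energy.
Σ(broken) = 6×417 + 2×346 + 3×479 = 4631
Σ(formed) = 4×D + 6×481 = 2886 + 4D
ΔH = Σ(broken) − Σ(formed) = (4631) − (2886 + 4D) = +1745 − 4D
Setting this equal to −1359 kJ gives 4D = 3104, so D = 776 kJ/mol.

D(C=O) ≈ 776 kJ/mol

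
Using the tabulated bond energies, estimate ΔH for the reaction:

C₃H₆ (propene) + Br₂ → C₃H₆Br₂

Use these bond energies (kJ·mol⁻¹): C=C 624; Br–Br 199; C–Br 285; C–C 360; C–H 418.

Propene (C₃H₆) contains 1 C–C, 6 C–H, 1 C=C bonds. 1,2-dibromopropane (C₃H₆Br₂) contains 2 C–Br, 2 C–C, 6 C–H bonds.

ΔH ≈ −107 kJ

Bonds broken (reactants):
  Br–Br: 1 × 199 = 199
  C–C: 1 × 360 = 360
  C–H: 6 × 418 = 2508
  C=C: 1 × 624 = 624
  Σ(broken) = 3691 kJ
Bonds formed (products):
  C–Br: 2 × 285 = 570
  C–C: 2 × 360 = 720
  C–H: 6 × 418 = 2508
  Σ(formed) = 3798 kJ
ΔH = Σ(broken) − Σ(formed) = 3691 − 3798 = −107 kJ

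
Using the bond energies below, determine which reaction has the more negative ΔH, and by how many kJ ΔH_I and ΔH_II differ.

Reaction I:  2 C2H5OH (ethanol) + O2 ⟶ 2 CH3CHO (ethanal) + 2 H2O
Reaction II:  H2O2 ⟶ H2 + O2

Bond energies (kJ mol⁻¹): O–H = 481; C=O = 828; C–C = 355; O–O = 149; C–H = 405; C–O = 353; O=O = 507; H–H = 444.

Reaction I:
  Bonds broken (reactants):
    C–C: 2 × 355 = 710
    C–H: 10 × 405 = 4050
    C–O: 2 × 353 = 706
    O–H: 2 × 481 = 962
    O=O: 1 × 507 = 507
    Σ(broken) = 6935 kJ
  Bonds formed (products):
    C–C: 2 × 355 = 710
    C–H: 8 × 405 = 3240
    C=O: 2 × 828 = 1656
    O–H: 4 × 481 = 1924
    Σ(formed) = 7530 kJ
  ΔH_I = 6935 − 7530 = −595 kJ
Reaction II:
  Bonds broken (reactants):
    O–H: 2 × 481 = 962
    O–O: 1 × 149 = 149
    Σ(broken) = 1111 kJ
  Bonds formed (products):
    H–H: 1 × 444 = 444
    O=O: 1 × 507 = 507
    Σ(formed) = 951 kJ
  ΔH_II = 1111 − 951 = +160 kJ
ΔH_I − ΔH_II = −755 kJ, so reaction I has the more negative ΔH; |ΔH_I − ΔH_II| = 755 kJ.

Reaction I, by 755 kJ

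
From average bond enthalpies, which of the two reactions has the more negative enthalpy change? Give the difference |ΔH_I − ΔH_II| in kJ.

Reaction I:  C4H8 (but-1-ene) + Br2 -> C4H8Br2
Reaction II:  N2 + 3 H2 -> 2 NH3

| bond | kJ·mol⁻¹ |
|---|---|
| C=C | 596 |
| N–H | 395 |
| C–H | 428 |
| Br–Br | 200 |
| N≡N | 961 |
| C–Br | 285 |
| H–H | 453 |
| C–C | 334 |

Reaction I, by 58 kJ

Reaction I:
  Bonds broken (reactants):
    Br–Br: 1 × 200 = 200
    C–C: 2 × 334 = 668
    C–H: 8 × 428 = 3424
    C=C: 1 × 596 = 596
    Σ(broken) = 4888 kJ
  Bonds formed (products):
    C–Br: 2 × 285 = 570
    C–C: 3 × 334 = 1002
    C–H: 8 × 428 = 3424
    Σ(formed) = 4996 kJ
  ΔH_I = 4888 − 4996 = −108 kJ
Reaction II:
  Bonds broken (reactants):
    H–H: 3 × 453 = 1359
    N≡N: 1 × 961 = 961
    Σ(broken) = 2320 kJ
  Bonds formed (products):
    N–H: 6 × 395 = 2370
    Σ(formed) = 2370 kJ
  ΔH_II = 2320 − 2370 = −50 kJ
ΔH_I − ΔH_II = −58 kJ, so reaction I has the more negative ΔH; |ΔH_I − ΔH_II| = 58 kJ.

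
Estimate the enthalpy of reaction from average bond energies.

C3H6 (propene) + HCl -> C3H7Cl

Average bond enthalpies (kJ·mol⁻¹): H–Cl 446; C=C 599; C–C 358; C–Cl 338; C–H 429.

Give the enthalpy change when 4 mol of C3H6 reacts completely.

ΔH = −320 kJ

Bonds broken (reactants):
  C–C: 1 × 358 = 358
  C–H: 6 × 429 = 2574
  C=C: 1 × 599 = 599
  H–Cl: 1 × 446 = 446
  Σ(broken) = 3977 kJ
Bonds formed (products):
  C–C: 2 × 358 = 716
  C–Cl: 1 × 338 = 338
  C–H: 7 × 429 = 3003
  Σ(formed) = 4057 kJ
ΔH = Σ(broken) − Σ(formed) = 3977 − 4057 = −80 kJ
For 4× the reaction as written: 4 × (−80) = −320 kJ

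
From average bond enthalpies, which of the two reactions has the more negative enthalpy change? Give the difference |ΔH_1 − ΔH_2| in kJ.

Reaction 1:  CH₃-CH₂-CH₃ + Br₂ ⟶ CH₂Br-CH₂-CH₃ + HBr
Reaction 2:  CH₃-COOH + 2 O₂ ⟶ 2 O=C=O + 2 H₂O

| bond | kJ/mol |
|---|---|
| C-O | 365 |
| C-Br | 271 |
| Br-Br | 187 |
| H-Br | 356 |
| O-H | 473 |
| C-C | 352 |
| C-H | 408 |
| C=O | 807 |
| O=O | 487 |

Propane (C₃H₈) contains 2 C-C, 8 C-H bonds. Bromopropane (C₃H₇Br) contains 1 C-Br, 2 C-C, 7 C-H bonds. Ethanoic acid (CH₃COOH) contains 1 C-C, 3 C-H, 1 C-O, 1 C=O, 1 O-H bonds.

Reaction 1:
  Bonds broken (reactants):
    Br-Br: 1 × 187 = 187
    C-C: 2 × 352 = 704
    C-H: 8 × 408 = 3264
    Σ(broken) = 4155 kJ
  Bonds formed (products):
    C-Br: 1 × 271 = 271
    C-C: 2 × 352 = 704
    C-H: 7 × 408 = 2856
    H-Br: 1 × 356 = 356
    Σ(formed) = 4187 kJ
  ΔH_1 = 4155 − 4187 = −32 kJ
Reaction 2:
  Bonds broken (reactants):
    C-C: 1 × 352 = 352
    C-H: 3 × 408 = 1224
    C-O: 1 × 365 = 365
    C=O: 1 × 807 = 807
    O-H: 1 × 473 = 473
    O=O: 2 × 487 = 974
    Σ(broken) = 4195 kJ
  Bonds formed (products):
    C=O: 4 × 807 = 3228
    O-H: 4 × 473 = 1892
    Σ(formed) = 5120 kJ
  ΔH_2 = 4195 − 5120 = −925 kJ
ΔH_1 − ΔH_2 = +893 kJ, so reaction 2 has the more negative ΔH; |ΔH_1 − ΔH_2| = 893 kJ.

Reaction 2, by 893 kJ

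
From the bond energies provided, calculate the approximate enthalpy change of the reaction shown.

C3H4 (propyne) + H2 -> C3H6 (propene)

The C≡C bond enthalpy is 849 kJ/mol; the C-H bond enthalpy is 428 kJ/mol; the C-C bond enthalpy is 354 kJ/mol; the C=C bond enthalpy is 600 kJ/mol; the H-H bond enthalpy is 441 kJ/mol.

Bonds broken (reactants):
  C≡C: 1 × 849 = 849
  C-C: 1 × 354 = 354
  C-H: 4 × 428 = 1712
  H-H: 1 × 441 = 441
  Σ(broken) = 3356 kJ
Bonds formed (products):
  C-C: 1 × 354 = 354
  C-H: 6 × 428 = 2568
  C=C: 1 × 600 = 600
  Σ(formed) = 3522 kJ
ΔH = Σ(broken) − Σ(formed) = 3356 − 3522 = −166 kJ

ΔH ≈ −166 kJ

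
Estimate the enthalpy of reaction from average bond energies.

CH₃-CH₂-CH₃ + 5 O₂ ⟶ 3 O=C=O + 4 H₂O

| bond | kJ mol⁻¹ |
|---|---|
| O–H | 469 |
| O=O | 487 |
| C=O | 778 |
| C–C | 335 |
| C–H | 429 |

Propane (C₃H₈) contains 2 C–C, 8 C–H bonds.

ΔH ≈ −1883 kJ

Bonds broken (reactants):
  C–C: 2 × 335 = 670
  C–H: 8 × 429 = 3432
  O=O: 5 × 487 = 2435
  Σ(broken) = 6537 kJ
Bonds formed (products):
  C=O: 6 × 778 = 4668
  O–H: 8 × 469 = 3752
  Σ(formed) = 8420 kJ
ΔH = Σ(broken) − Σ(formed) = 6537 − 8420 = −1883 kJ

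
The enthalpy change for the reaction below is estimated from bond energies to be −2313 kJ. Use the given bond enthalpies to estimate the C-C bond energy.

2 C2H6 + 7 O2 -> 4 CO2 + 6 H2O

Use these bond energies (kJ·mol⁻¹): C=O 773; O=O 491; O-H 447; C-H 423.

D(C-C) ≈ 361 kJ/mol

Let D be the C-C bond energy.
Σ(broken) = 2×D + 12×423 + 7×491 = 8513 + 2D
Σ(formed) = 8×773 + 12×447 = 11548
ΔH = Σ(broken) − Σ(formed) = (8513 + 2D) − (11548) = −3035 + 2D
Setting this equal to −2313 kJ gives 2D = 722, so D = 361 kJ/mol.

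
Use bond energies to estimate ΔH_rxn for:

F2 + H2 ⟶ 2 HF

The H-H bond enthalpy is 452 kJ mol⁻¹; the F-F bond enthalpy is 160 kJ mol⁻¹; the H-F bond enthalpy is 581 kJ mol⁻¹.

Bonds broken (reactants):
  F-F: 1 × 160 = 160
  H-H: 1 × 452 = 452
  Σ(broken) = 612 kJ
Bonds formed (products):
  H-F: 2 × 581 = 1162
  Σ(formed) = 1162 kJ
ΔH = Σ(broken) − Σ(formed) = 612 − 1162 = −550 kJ

ΔH ≈ −550 kJ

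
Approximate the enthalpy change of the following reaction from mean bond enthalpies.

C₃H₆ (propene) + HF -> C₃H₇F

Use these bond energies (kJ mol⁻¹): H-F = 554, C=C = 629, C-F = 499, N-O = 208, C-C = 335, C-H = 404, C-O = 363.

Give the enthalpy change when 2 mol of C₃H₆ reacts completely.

Bonds broken (reactants):
  C-C: 1 × 335 = 335
  C-H: 6 × 404 = 2424
  C=C: 1 × 629 = 629
  H-F: 1 × 554 = 554
  Σ(broken) = 3942 kJ
Bonds formed (products):
  C-C: 2 × 335 = 670
  C-F: 1 × 499 = 499
  C-H: 7 × 404 = 2828
  Σ(formed) = 3997 kJ
ΔH = Σ(broken) − Σ(formed) = 3942 − 3997 = −55 kJ
For 2× the reaction as written: 2 × (−55) = −110 kJ

ΔH = −110 kJ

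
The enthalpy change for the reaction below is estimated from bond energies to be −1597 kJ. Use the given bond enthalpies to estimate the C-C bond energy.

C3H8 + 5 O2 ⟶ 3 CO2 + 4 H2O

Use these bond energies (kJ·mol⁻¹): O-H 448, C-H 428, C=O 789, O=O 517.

Let D be the C-C bond energy.
Σ(broken) = 2×D + 8×428 + 5×517 = 6009 + 2D
Σ(formed) = 6×789 + 8×448 = 8318
ΔH = Σ(broken) − Σ(formed) = (6009 + 2D) − (8318) = −2309 + 2D
Setting this equal to −1597 kJ gives 2D = 712, so D = 356 kJ/mol.

D(C-C) ≈ 356 kJ/mol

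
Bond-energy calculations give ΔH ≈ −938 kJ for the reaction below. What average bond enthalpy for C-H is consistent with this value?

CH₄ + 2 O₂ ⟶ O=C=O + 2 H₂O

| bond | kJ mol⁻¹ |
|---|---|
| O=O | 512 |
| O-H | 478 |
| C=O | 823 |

D(C-H) ≈ 399 kJ/mol

Let D be the C-H bond energy.
Σ(broken) = 4×D + 2×512 = 1024 + 4D
Σ(formed) = 2×823 + 4×478 = 3558
ΔH = Σ(broken) − Σ(formed) = (1024 + 4D) − (3558) = −2534 + 4D
Setting this equal to −938 kJ gives 4D = 1596, so D = 399 kJ/mol.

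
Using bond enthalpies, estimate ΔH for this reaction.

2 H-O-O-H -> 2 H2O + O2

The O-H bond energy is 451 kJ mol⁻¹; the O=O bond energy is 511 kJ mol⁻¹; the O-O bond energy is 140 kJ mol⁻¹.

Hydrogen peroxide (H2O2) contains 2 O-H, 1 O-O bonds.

Bonds broken (reactants):
  O-H: 4 × 451 = 1804
  O-O: 2 × 140 = 280
  Σ(broken) = 2084 kJ
Bonds formed (products):
  O-H: 4 × 451 = 1804
  O=O: 1 × 511 = 511
  Σ(formed) = 2315 kJ
ΔH = Σ(broken) − Σ(formed) = 2084 − 2315 = −231 kJ

ΔH ≈ −231 kJ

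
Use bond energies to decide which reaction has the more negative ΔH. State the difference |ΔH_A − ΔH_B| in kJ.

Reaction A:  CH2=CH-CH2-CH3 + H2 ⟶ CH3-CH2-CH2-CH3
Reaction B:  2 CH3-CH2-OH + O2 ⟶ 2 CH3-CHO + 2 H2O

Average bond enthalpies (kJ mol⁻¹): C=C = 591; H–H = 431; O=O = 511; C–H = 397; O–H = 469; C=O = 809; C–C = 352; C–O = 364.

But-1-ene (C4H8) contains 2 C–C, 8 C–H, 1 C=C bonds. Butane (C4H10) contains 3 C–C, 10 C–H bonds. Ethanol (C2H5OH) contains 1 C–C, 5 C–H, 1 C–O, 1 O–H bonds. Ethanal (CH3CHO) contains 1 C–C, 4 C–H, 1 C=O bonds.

Reaction B, by 399 kJ

Reaction A:
  Bonds broken (reactants):
    C–C: 2 × 352 = 704
    C–H: 8 × 397 = 3176
    C=C: 1 × 591 = 591
    H–H: 1 × 431 = 431
    Σ(broken) = 4902 kJ
  Bonds formed (products):
    C–C: 3 × 352 = 1056
    C–H: 10 × 397 = 3970
    Σ(formed) = 5026 kJ
  ΔH_A = 4902 − 5026 = −124 kJ
Reaction B:
  Bonds broken (reactants):
    C–C: 2 × 352 = 704
    C–H: 10 × 397 = 3970
    C–O: 2 × 364 = 728
    O–H: 2 × 469 = 938
    O=O: 1 × 511 = 511
    Σ(broken) = 6851 kJ
  Bonds formed (products):
    C–C: 2 × 352 = 704
    C–H: 8 × 397 = 3176
    C=O: 2 × 809 = 1618
    O–H: 4 × 469 = 1876
    Σ(formed) = 7374 kJ
  ΔH_B = 6851 − 7374 = −523 kJ
ΔH_A − ΔH_B = +399 kJ, so reaction B has the more negative ΔH; |ΔH_A − ΔH_B| = 399 kJ.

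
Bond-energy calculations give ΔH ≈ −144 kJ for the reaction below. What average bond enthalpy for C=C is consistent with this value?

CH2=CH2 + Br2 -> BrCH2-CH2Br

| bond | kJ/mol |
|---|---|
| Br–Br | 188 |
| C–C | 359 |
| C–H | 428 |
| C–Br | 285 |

Let D be the C=C bond energy.
Σ(broken) = 1×188 + 4×428 + 1×D = 1900 + D
Σ(formed) = 2×285 + 1×359 + 4×428 = 2641
ΔH = Σ(broken) − Σ(formed) = (1900 + D) − (2641) = −741 + D
Setting this equal to −144 kJ gives D = 597 kJ/mol.

D(C=C) ≈ 597 kJ/mol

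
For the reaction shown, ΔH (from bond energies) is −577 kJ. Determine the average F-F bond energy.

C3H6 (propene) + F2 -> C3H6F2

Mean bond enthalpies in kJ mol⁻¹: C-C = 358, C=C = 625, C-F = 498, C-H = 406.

D(F-F) ≈ 152 kJ/mol

Let D be the F-F bond energy.
Σ(broken) = 1×358 + 6×406 + 1×625 + 1×D = 3419 + D
Σ(formed) = 2×358 + 2×498 + 6×406 = 4148
ΔH = Σ(broken) − Σ(formed) = (3419 + D) − (4148) = −729 + D
Setting this equal to −577 kJ gives D = 152 kJ/mol.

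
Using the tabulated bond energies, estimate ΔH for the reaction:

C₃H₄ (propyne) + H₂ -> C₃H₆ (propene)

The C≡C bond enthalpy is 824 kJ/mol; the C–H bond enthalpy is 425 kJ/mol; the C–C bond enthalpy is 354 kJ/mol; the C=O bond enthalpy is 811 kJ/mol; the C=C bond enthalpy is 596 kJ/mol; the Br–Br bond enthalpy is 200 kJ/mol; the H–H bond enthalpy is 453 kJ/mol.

Bonds broken (reactants):
  C≡C: 1 × 824 = 824
  C–C: 1 × 354 = 354
  C–H: 4 × 425 = 1700
  H–H: 1 × 453 = 453
  Σ(broken) = 3331 kJ
Bonds formed (products):
  C–C: 1 × 354 = 354
  C–H: 6 × 425 = 2550
  C=C: 1 × 596 = 596
  Σ(formed) = 3500 kJ
ΔH = Σ(broken) − Σ(formed) = 3331 − 3500 = −169 kJ

ΔH ≈ −169 kJ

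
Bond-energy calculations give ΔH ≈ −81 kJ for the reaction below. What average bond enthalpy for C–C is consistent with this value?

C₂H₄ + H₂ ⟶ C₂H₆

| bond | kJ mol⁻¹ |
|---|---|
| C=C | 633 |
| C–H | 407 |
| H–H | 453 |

Let D be the C–C bond energy.
Σ(broken) = 4×407 + 1×633 + 1×453 = 2714
Σ(formed) = 1×D + 6×407 = 2442 + D
ΔH = Σ(broken) − Σ(formed) = (2714) − (2442 + D) = +272 − D
Setting this equal to −81 kJ gives D = 353 kJ/mol.

D(C–C) ≈ 353 kJ/mol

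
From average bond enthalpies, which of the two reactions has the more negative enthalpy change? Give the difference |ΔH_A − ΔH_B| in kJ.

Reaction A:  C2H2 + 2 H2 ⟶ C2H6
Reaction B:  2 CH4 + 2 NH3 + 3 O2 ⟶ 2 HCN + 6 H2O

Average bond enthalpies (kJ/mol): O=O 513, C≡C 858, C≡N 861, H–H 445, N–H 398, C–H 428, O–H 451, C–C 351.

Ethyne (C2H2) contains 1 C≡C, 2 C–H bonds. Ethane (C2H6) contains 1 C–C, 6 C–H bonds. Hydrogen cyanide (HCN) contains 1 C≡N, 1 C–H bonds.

Reaction B, by 324 kJ

Reaction A:
  Bonds broken (reactants):
    C≡C: 1 × 858 = 858
    C–H: 2 × 428 = 856
    H–H: 2 × 445 = 890
    Σ(broken) = 2604 kJ
  Bonds formed (products):
    C–C: 1 × 351 = 351
    C–H: 6 × 428 = 2568
    Σ(formed) = 2919 kJ
  ΔH_A = 2604 − 2919 = −315 kJ
Reaction B:
  Bonds broken (reactants):
    C–H: 8 × 428 = 3424
    N–H: 6 × 398 = 2388
    O=O: 3 × 513 = 1539
    Σ(broken) = 7351 kJ
  Bonds formed (products):
    C≡N: 2 × 861 = 1722
    C–H: 2 × 428 = 856
    O–H: 12 × 451 = 5412
    Σ(formed) = 7990 kJ
  ΔH_B = 7351 − 7990 = −639 kJ
ΔH_A − ΔH_B = +324 kJ, so reaction B has the more negative ΔH; |ΔH_A − ΔH_B| = 324 kJ.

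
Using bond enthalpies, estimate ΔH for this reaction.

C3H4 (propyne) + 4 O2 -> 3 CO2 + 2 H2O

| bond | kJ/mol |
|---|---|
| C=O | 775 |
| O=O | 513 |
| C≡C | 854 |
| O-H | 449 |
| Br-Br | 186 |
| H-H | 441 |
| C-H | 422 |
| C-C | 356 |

Bonds broken (reactants):
  C≡C: 1 × 854 = 854
  C-C: 1 × 356 = 356
  C-H: 4 × 422 = 1688
  O=O: 4 × 513 = 2052
  Σ(broken) = 4950 kJ
Bonds formed (products):
  C=O: 6 × 775 = 4650
  O-H: 4 × 449 = 1796
  Σ(formed) = 6446 kJ
ΔH = Σ(broken) − Σ(formed) = 4950 − 6446 = −1496 kJ

ΔH ≈ −1496 kJ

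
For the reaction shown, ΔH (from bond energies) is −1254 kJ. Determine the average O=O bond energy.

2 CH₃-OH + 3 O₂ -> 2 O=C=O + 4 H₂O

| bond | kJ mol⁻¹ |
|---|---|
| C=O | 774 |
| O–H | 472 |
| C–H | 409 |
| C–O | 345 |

Let D be the O=O bond energy.
Σ(broken) = 6×409 + 2×345 + 2×472 + 3×D = 4088 + 3D
Σ(formed) = 4×774 + 8×472 = 6872
ΔH = Σ(broken) − Σ(formed) = (4088 + 3D) − (6872) = −2784 + 3D
Setting this equal to −1254 kJ gives 3D = 1530, so D = 510 kJ/mol.

D(O=O) ≈ 510 kJ/mol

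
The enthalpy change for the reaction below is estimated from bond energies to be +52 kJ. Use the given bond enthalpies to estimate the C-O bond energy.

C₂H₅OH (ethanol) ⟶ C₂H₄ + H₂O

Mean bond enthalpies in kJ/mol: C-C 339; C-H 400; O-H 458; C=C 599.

D(C-O) ≈ 370 kJ/mol

Let D be the C-O bond energy.
Σ(broken) = 1×339 + 5×400 + 1×D + 1×458 = 2797 + D
Σ(formed) = 4×400 + 1×599 + 2×458 = 3115
ΔH = Σ(broken) − Σ(formed) = (2797 + D) − (3115) = −318 + D
Setting this equal to +52 kJ gives D = 370 kJ/mol.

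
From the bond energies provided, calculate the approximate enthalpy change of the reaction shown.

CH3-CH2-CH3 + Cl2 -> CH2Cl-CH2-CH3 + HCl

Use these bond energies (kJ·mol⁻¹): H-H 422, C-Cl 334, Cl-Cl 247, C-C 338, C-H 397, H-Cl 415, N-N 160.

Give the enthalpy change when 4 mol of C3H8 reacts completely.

ΔH = −420 kJ

Bonds broken (reactants):
  C-C: 2 × 338 = 676
  C-H: 8 × 397 = 3176
  Cl-Cl: 1 × 247 = 247
  Σ(broken) = 4099 kJ
Bonds formed (products):
  C-C: 2 × 338 = 676
  C-Cl: 1 × 334 = 334
  C-H: 7 × 397 = 2779
  H-Cl: 1 × 415 = 415
  Σ(formed) = 4204 kJ
ΔH = Σ(broken) − Σ(formed) = 4099 − 4204 = −105 kJ
For 4× the reaction as written: 4 × (−105) = −420 kJ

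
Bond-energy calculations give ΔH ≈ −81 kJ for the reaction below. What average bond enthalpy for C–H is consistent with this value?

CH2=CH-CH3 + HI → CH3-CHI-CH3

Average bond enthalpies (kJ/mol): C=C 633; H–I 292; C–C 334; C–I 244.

D(C–H) ≈ 428 kJ/mol

Let D be the C–H bond energy.
Σ(broken) = 1×334 + 6×D + 1×633 + 1×292 = 1259 + 6D
Σ(formed) = 2×334 + 7×D + 1×244 = 912 + 7D
ΔH = Σ(broken) − Σ(formed) = (1259 + 6D) − (912 + 7D) = +347 − D
Setting this equal to −81 kJ gives D = 428 kJ/mol.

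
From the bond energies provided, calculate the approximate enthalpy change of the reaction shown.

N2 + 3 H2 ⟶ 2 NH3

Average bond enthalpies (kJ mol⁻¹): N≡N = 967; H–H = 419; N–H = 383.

Bonds broken (reactants):
  H–H: 3 × 419 = 1257
  N≡N: 1 × 967 = 967
  Σ(broken) = 2224 kJ
Bonds formed (products):
  N–H: 6 × 383 = 2298
  Σ(formed) = 2298 kJ
ΔH = Σ(broken) − Σ(formed) = 2224 − 2298 = −74 kJ

ΔH ≈ −74 kJ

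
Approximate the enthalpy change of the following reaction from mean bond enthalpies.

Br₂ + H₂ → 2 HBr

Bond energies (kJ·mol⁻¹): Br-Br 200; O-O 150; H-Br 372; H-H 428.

ΔH ≈ −116 kJ

Bonds broken (reactants):
  Br-Br: 1 × 200 = 200
  H-H: 1 × 428 = 428
  Σ(broken) = 628 kJ
Bonds formed (products):
  H-Br: 2 × 372 = 744
  Σ(formed) = 744 kJ
ΔH = Σ(broken) − Σ(formed) = 628 − 744 = −116 kJ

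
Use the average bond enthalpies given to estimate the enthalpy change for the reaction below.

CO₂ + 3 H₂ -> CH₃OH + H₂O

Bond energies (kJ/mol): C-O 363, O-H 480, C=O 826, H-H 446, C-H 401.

ΔH ≈ −16 kJ

Bonds broken (reactants):
  C=O: 2 × 826 = 1652
  H-H: 3 × 446 = 1338
  Σ(broken) = 2990 kJ
Bonds formed (products):
  C-H: 3 × 401 = 1203
  C-O: 1 × 363 = 363
  O-H: 3 × 480 = 1440
  Σ(formed) = 3006 kJ
ΔH = Σ(broken) − Σ(formed) = 2990 − 3006 = −16 kJ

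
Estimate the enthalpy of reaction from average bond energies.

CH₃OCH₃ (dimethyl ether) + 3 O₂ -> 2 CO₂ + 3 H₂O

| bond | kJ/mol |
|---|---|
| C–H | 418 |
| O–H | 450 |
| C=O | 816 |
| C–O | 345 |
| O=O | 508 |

Bonds broken (reactants):
  C–H: 6 × 418 = 2508
  C–O: 2 × 345 = 690
  O=O: 3 × 508 = 1524
  Σ(broken) = 4722 kJ
Bonds formed (products):
  C=O: 4 × 816 = 3264
  O–H: 6 × 450 = 2700
  Σ(formed) = 5964 kJ
ΔH = Σ(broken) − Σ(formed) = 4722 − 5964 = −1242 kJ

ΔH ≈ −1242 kJ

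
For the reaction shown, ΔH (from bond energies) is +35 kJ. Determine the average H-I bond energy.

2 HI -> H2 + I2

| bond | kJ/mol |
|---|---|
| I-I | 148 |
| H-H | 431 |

D(H-I) ≈ 307 kJ/mol

Let D be the H-I bond energy.
Σ(broken) = 2×D = 2D
Σ(formed) = 1×431 + 1×148 = 579
ΔH = Σ(broken) − Σ(formed) = (2D) − (579) = −579 + 2D
Setting this equal to +35 kJ gives 2D = 614, so D = 307 kJ/mol.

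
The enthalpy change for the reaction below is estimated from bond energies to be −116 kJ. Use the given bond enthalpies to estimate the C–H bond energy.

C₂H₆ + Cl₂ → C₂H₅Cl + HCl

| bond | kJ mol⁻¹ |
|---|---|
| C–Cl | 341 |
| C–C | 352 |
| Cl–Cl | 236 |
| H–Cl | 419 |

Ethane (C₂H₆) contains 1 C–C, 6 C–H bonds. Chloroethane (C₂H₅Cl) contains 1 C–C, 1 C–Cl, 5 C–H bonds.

Let D be the C–H bond energy.
Σ(broken) = 1×352 + 6×D + 1×236 = 588 + 6D
Σ(formed) = 1×352 + 1×341 + 5×D + 1×419 = 1112 + 5D
ΔH = Σ(broken) − Σ(formed) = (588 + 6D) − (1112 + 5D) = −524 + D
Setting this equal to −116 kJ gives D = 408 kJ/mol.

D(C–H) ≈ 408 kJ/mol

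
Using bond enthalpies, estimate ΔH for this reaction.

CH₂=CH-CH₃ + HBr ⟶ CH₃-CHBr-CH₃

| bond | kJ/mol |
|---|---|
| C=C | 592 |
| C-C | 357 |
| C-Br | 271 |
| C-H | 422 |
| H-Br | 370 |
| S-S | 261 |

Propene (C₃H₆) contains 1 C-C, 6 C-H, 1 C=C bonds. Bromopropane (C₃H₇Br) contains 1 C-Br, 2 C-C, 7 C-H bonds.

Bonds broken (reactants):
  C-C: 1 × 357 = 357
  C-H: 6 × 422 = 2532
  C=C: 1 × 592 = 592
  H-Br: 1 × 370 = 370
  Σ(broken) = 3851 kJ
Bonds formed (products):
  C-Br: 1 × 271 = 271
  C-C: 2 × 357 = 714
  C-H: 7 × 422 = 2954
  Σ(formed) = 3939 kJ
ΔH = Σ(broken) − Σ(formed) = 3851 − 3939 = −88 kJ

ΔH ≈ −88 kJ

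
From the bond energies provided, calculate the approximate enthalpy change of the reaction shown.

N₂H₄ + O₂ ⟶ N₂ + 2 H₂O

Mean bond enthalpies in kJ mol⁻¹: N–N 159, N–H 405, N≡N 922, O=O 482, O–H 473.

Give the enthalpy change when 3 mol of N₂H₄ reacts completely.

Bonds broken (reactants):
  N–H: 4 × 405 = 1620
  N–N: 1 × 159 = 159
  O=O: 1 × 482 = 482
  Σ(broken) = 2261 kJ
Bonds formed (products):
  N≡N: 1 × 922 = 922
  O–H: 4 × 473 = 1892
  Σ(formed) = 2814 kJ
ΔH = Σ(broken) − Σ(formed) = 2261 − 2814 = −553 kJ
For 3× the reaction as written: 3 × (−553) = −1659 kJ

ΔH = −1659 kJ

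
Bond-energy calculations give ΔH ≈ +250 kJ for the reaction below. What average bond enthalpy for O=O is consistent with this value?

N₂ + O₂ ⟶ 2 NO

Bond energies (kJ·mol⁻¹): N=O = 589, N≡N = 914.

D(O=O) ≈ 514 kJ/mol

Let D be the O=O bond energy.
Σ(broken) = 1×914 + 1×D = 914 + D
Σ(formed) = 2×589 = 1178
ΔH = Σ(broken) − Σ(formed) = (914 + D) − (1178) = −264 + D
Setting this equal to +250 kJ gives D = 514 kJ/mol.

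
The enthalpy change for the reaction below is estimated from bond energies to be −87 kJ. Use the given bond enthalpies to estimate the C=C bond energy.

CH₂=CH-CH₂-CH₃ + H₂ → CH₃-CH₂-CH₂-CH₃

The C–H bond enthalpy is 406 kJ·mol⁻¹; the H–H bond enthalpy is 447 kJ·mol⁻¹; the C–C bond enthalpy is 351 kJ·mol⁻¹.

D(C=C) ≈ 629 kJ/mol

Let D be the C=C bond energy.
Σ(broken) = 2×351 + 8×406 + 1×D + 1×447 = 4397 + D
Σ(formed) = 3×351 + 10×406 = 5113
ΔH = Σ(broken) − Σ(formed) = (4397 + D) − (5113) = −716 + D
Setting this equal to −87 kJ gives D = 629 kJ/mol.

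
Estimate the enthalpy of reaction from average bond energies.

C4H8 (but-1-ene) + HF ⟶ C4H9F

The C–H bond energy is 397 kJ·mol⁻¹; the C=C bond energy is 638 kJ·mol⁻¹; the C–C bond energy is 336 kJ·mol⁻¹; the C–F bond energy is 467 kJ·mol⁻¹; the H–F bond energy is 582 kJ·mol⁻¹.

Bonds broken (reactants):
  C–C: 2 × 336 = 672
  C–H: 8 × 397 = 3176
  C=C: 1 × 638 = 638
  H–F: 1 × 582 = 582
  Σ(broken) = 5068 kJ
Bonds formed (products):
  C–C: 3 × 336 = 1008
  C–F: 1 × 467 = 467
  C–H: 9 × 397 = 3573
  Σ(formed) = 5048 kJ
ΔH = Σ(broken) − Σ(formed) = 5068 − 5048 = +20 kJ

ΔH ≈ +20 kJ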